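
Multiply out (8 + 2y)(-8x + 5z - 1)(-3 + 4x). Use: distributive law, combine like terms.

160x - 256x^2 - 120z + 160xz + 24 + 40xy - 64x^2y - 30yz + 40xyz + 6y

(8 + 2y)(-8x + 5z - 1)(-3 + 4x)
= (-64x + 40z - 8 - 16xy + 10yz - 2y)(-3 + 4x)    [distributive law]
= 192x - 256x^2 - 120z + 160xz + 24 - 32x + 48xy - 64x^2y - 30yz + 40xyz + 6y - 8xy    [distributive law]
= 160x - 256x^2 - 120z + 160xz + 24 + 40xy - 64x^2y - 30yz + 40xyz + 6y    [combine like terms]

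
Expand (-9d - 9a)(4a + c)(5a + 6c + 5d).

-360a^2d - 306acd - 180ad^2 - 54c^2d - 45cd^2 - 180a^3 - 261a^2c - 54ac^2

(-9d - 9a)(4a + c)(5a + 6c + 5d)
= (-36ad - 9cd - 36a^2 - 9ac)(5a + 6c + 5d)    [distributive law]
= -180a^2d - 216acd - 180ad^2 - 45acd - 54c^2d - 45cd^2 - 180a^3 - 216a^2c - 180a^2d - 45a^2c - 54ac^2 - 45acd    [distributive law]
= -360a^2d - 306acd - 180ad^2 - 54c^2d - 45cd^2 - 180a^3 - 261a^2c - 54ac^2    [combine like terms]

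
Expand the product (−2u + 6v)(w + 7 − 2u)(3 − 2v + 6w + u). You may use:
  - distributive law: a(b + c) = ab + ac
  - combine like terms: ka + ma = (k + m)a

−90uw − 62uvw − 12uw² + 22u²w − 42u + 34uv − 2u² − 20u²v + 4u³ + 270vw − 12v²w + 36vw² + 126v − 84v² + 24uv²

(−2u + 6v)(w + 7 − 2u)(3 − 2v + 6w + u)
= (−2uw − 14u + 4u² + 6vw + 42v − 12uv)(3 − 2v + 6w + u)    [distributive law]
= −6uw + 4uvw − 12uw² − 2u²w − 42u + 28uv − 84uw − 14u² + 12u² − 8u²v + 24u²w + 4u³ + 18vw − 12v²w + 36vw² + 6uvw + 126v − 84v² + 252vw + 42uv − 36uv + 24uv² − 72uvw − 12u²v    [distributive law]
= −90uw − 62uvw − 12uw² + 22u²w − 42u + 34uv − 2u² − 20u²v + 4u³ + 270vw − 12v²w + 36vw² + 126v − 84v² + 24uv²    [combine like terms]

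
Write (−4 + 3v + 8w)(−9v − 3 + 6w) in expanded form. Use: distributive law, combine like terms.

(−4 + 3v + 8w)(−9v − 3 + 6w)
= 36v + 12 − 24w − 27v² − 9v + 18vw − 72vw − 24w + 48w²    [distributive law]
= 27v + 12 − 48w − 27v² − 54vw + 48w²    [combine like terms]

27v + 12 − 48w − 27v² − 54vw + 48w²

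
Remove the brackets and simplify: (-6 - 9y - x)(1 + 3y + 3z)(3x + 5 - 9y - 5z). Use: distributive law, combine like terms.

(-6 - 9y - x)(1 + 3y + 3z)(3x + 5 - 9y - 5z)
= (-6 - 18y - 18z - 9y - 27y² - 27yz - x - 3xy - 3xz)(3x + 5 - 9y - 5z)    [distributive law]
= (-6 - 27y - 18z - 27y² - 27yz - x - 3xy - 3xz)(3x + 5 - 9y - 5z)    [combine like terms]
= -18x - 30 + 54y + 30z - 81xy - 135y + 243y² + 135yz - 54xz - 90z + 162yz + 90z² - 81xy² - 135y² + 243y³ + 135y²z - 81xyz - 135yz + 243y²z + 135yz² - 3x² - 5x + 9xy + 5xz - 9x²y - 15xy + 27xy² + 15xyz - 9x²z - 15xz + 27xyz + 15xz²    [distributive law]
= -23x - 30 - 81y - 60z - 87xy + 108y² + 162yz - 64xz + 90z² - 54xy² + 243y³ + 378y²z - 39xyz + 135yz² - 3x² - 9x²y - 9x²z + 15xz²    [combine like terms]

-23x - 30 - 81y - 60z - 87xy + 108y² + 162yz - 64xz + 90z² - 54xy² + 243y³ + 378y²z - 39xyz + 135yz² - 3x² - 9x²y - 9x²z + 15xz²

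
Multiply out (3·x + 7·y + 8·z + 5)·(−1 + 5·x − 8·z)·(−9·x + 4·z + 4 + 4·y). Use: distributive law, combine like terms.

−138·x^2 + 584·x·z + 133·x + 291·x·y − 135·x^3 − 84·x^2·z − 255·x^2·y + 640·x·z^2 + 708·x·y·z − 444·y·z − 48·y − 28·y^2 + 140·x·y^2 − 480·y·z^2 − 224·y^2·z − 448·z^2 − 212·z − 256·z^3 − 20

(3·x + 7·y + 8·z + 5)·(−1 + 5·x − 8·z)·(−9·x + 4·z + 4 + 4·y)
= (−3·x + 15·x^2 − 24·x·z − 7·y + 35·x·y − 56·y·z − 8·z + 40·x·z − 64·z^2 − 5 + 25·x − 40·z)·(−9·x + 4·z + 4 + 4·y)    [distributive law]
= (22·x + 15·x^2 + 16·x·z − 7·y + 35·x·y − 56·y·z − 48·z − 64·z^2 − 5)·(−9·x + 4·z + 4 + 4·y)    [combine like terms]
= −198·x^2 + 88·x·z + 88·x + 88·x·y − 135·x^3 + 60·x^2·z + 60·x^2 + 60·x^2·y − 144·x^2·z + 64·x·z^2 + 64·x·z + 64·x·y·z + 63·x·y − 28·y·z − 28·y − 28·y^2 − 315·x^2·y + 140·x·y·z + 140·x·y + 140·x·y^2 + 504·x·y·z − 224·y·z^2 − 224·y·z − 224·y^2·z + 432·x·z − 192·z^2 − 192·z − 192·y·z + 576·x·z^2 − 256·z^3 − 256·z^2 − 256·y·z^2 + 45·x − 20·z − 20 − 20·y    [distributive law]
= −138·x^2 + 584·x·z + 133·x + 291·x·y − 135·x^3 − 84·x^2·z − 255·x^2·y + 640·x·z^2 + 708·x·y·z − 444·y·z − 48·y − 28·y^2 + 140·x·y^2 − 480·y·z^2 − 224·y^2·z − 448·z^2 − 212·z − 256·z^3 − 20    [combine like terms]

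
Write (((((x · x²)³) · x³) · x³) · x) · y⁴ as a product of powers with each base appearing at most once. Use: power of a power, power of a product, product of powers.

x¹⁶y⁴

(((((x · x²)³) · x³) · x³) · x) · y⁴
= (((((x³) · ((x²)³)) · x³) · x³) · x) · y⁴    [power of a product]
= ((((x³ · x⁶) · x³) · x³) · x) · y⁴    [power of a power]
= (((x⁹ · x³) · x³) · x) · y⁴    [product of powers]
= ((x¹² · x³) · x) · y⁴    [product of powers]
= (x¹⁵ · x) · y⁴    [product of powers]
= x¹⁶ · y⁴    [product of powers]
= x¹⁶y⁴    [rearrange]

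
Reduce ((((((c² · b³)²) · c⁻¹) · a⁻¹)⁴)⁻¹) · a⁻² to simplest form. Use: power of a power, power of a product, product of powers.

a²·b⁻²⁴·c⁻¹²

((((((c² · b³)²) · c⁻¹) · a⁻¹)⁴)⁻¹) · a⁻²
= (((((c² · b³)²) · c⁻¹) · a⁻¹)⁻⁴) · a⁻²    [power of a power]
= (((((c² · b³)²) · c⁻¹)⁻⁴) · ((a⁻¹)⁻⁴)) · a⁻²    [power of a product]
= (((((c² · b³)²)⁻⁴) · ((c⁻¹)⁻⁴)) · ((a⁻¹)⁻⁴)) · a⁻²    [power of a product]
= ((((c² · b³)⁻⁸) · ((c⁻¹)⁻⁴)) · ((a⁻¹)⁻⁴)) · a⁻²    [power of a power]
= (((((c²)⁻⁸) · ((b³)⁻⁸)) · ((c⁻¹)⁻⁴)) · ((a⁻¹)⁻⁴)) · a⁻²    [power of a product]
= (((c⁻¹⁶ · ((b³)⁻⁸)) · ((c⁻¹)⁻⁴)) · ((a⁻¹)⁻⁴)) · a⁻²    [power of a power]
= (((c⁻¹⁶ · b⁻²⁴) · ((c⁻¹)⁻⁴)) · ((a⁻¹)⁻⁴)) · a⁻²    [power of a power]
= (((c⁻¹⁶ · b⁻²⁴) · c⁴) · ((a⁻¹)⁻⁴)) · a⁻²    [power of a power]
= (((c⁻¹⁶ · b⁻²⁴) · c⁴) · a⁴) · a⁻²    [power of a power]
= a²·b⁻²⁴·c⁻¹²    [product of powers]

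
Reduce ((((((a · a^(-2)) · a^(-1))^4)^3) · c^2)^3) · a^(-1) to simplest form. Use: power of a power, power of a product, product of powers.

a^(-73)c^6

((((((a · a^(-2)) · a^(-1))^4)^3) · c^2)^3) · a^(-1)
= ((((((a · a^(-2)) · a^(-1))^4)^3)^3) · ((c^2)^3)) · a^(-1)    [power of a product]
= (((((a · a^(-2)) · a^(-1))^4)^9) · ((c^2)^3)) · a^(-1)    [power of a power]
= ((((a · a^(-2)) · a^(-1))^36) · ((c^2)^3)) · a^(-1)    [power of a power]
= ((((a · a^(-2))^36) · ((a^(-1))^36)) · ((c^2)^3)) · a^(-1)    [power of a product]
= ((((a^36) · ((a^(-2))^36)) · ((a^(-1))^36)) · ((c^2)^3)) · a^(-1)    [power of a product]
= (((a^36 · a^(-72)) · ((a^(-1))^36)) · ((c^2)^3)) · a^(-1)    [power of a power]
= ((a^(-36) · ((a^(-1))^36)) · ((c^2)^3)) · a^(-1)    [product of powers]
= ((a^(-36) · a^(-36)) · ((c^2)^3)) · a^(-1)    [power of a power]
= (a^(-72) · ((c^2)^3)) · a^(-1)    [product of powers]
= (a^(-72) · c^6) · a^(-1)    [power of a power]
= a^(-73)c^6    [product of powers]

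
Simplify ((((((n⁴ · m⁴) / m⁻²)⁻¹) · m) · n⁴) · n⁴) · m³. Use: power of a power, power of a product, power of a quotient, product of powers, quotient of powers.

((((((n⁴ · m⁴) / m⁻²)⁻¹) · m) · n⁴) · n⁴) · m³
= ((((((n⁴ · m⁴)⁻¹) / ((m⁻²)⁻¹)) · m) · n⁴) · n⁴) · m³    [power of a quotient]
= (((((((n⁴)⁻¹) · ((m⁴)⁻¹)) / ((m⁻²)⁻¹)) · m) · n⁴) · n⁴) · m³    [power of a product]
= (((((n⁻⁴ · ((m⁴)⁻¹)) / ((m⁻²)⁻¹)) · m) · n⁴) · n⁴) · m³    [power of a power]
= (((((n⁻⁴ · m⁻⁴) / ((m⁻²)⁻¹)) · m) · n⁴) · n⁴) · m³    [power of a power]
= (((((n⁻⁴ · m⁻⁴) / m²) · m) · n⁴) · n⁴) · m³    [power of a power]
= m⁻²n⁴    [quotient of powers; product of powers]

m⁻²n⁴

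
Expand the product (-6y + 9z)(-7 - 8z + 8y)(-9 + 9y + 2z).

-378y + 810y² - 1563yz + 984y²z - 408yz² - 432y³ + 567z + 522z² - 144z³

(-6y + 9z)(-7 - 8z + 8y)(-9 + 9y + 2z)
= (42y + 48yz - 48y² - 63z - 72z² + 72yz)(-9 + 9y + 2z)    [distributive law]
= (42y + 120yz - 48y² - 63z - 72z²)(-9 + 9y + 2z)    [combine like terms]
= -378y + 378y² + 84yz - 1080yz + 1080y²z + 240yz² + 432y² - 432y³ - 96y²z + 567z - 567yz - 126z² + 648z² - 648yz² - 144z³    [distributive law]
= -378y + 810y² - 1563yz + 984y²z - 408yz² - 432y³ + 567z + 522z² - 144z³    [combine like terms]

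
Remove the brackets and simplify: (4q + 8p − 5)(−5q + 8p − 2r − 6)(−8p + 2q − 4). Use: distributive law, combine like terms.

144pq² − 40q³ + 82q² + 192p²q − 152pq + 32pqr − 16q²r + 52qr + 56q − 512p³ + 448p² + 128p²r − 16pr + 112p − 40r − 120

(4q + 8p − 5)(−5q + 8p − 2r − 6)(−8p + 2q − 4)
= (−20q² + 32pq − 8qr − 24q − 40pq + 64p² − 16pr − 48p + 25q − 40p + 10r + 30)(−8p + 2q − 4)    [distributive law]
= (−20q² − 8pq − 8qr + q + 64p² − 16pr − 88p + 10r + 30)(−8p + 2q − 4)    [combine like terms]
= 160pq² − 40q³ + 80q² + 64p²q − 16pq² + 32pq + 64pqr − 16q²r + 32qr − 8pq + 2q² − 4q − 512p³ + 128p²q − 256p² + 128p²r − 32pqr + 64pr + 704p² − 176pq + 352p − 80pr + 20qr − 40r − 240p + 60q − 120    [distributive law]
= 144pq² − 40q³ + 82q² + 192p²q − 152pq + 32pqr − 16q²r + 52qr + 56q − 512p³ + 448p² + 128p²r − 16pr + 112p − 40r − 120    [combine like terms]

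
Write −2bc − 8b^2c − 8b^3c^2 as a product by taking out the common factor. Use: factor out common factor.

−2bc − 8b^2c − 8b^3c^2
= 2(−bc − 4b^2c − 4b^3c^2)    [factor out 2]
= 2bc(−1 − 4b − 4b^2c)    [factor out bc]

2bc(−1 − 4b − 4b^2c)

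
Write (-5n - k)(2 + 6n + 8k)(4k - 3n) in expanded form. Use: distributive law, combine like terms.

(-5n - k)(2 + 6n + 8k)(4k - 3n)
= (-10n - 30n² - 40kn - 2k - 6kn - 8k²)(4k - 3n)    [distributive law]
= (-10n - 30n² - 46kn - 2k - 8k²)(4k - 3n)    [combine like terms]
= -40kn + 30n² - 120kn² + 90n³ - 184k²n + 138kn² - 8k² + 6kn - 32k³ + 24k²n    [distributive law]
= -34kn + 30n² + 18kn² + 90n³ - 160k²n - 8k² - 32k³    [combine like terms]

-34kn + 30n² + 18kn² + 90n³ - 160k²n - 8k² - 32k³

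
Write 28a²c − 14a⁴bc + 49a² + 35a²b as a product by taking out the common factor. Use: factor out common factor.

7a²(4c − 2a²bc + 7 + 5b)

28a²c − 14a⁴bc + 49a² + 35a²b
= 7(4a²c − 2a⁴bc + 7a² + 5a²b)    [factor out 7]
= 7a²(4c − 2a²bc + 7 + 5b)    [factor out a²]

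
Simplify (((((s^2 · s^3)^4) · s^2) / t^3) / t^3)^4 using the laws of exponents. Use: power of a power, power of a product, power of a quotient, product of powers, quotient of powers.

(((((s^2 · s^3)^4) · s^2) / t^3) / t^3)^4
= (((((s^2 · s^3)^4) · s^2) / t^3)^4) / ((t^3)^4)    [power of a quotient]
= (((((s^2 · s^3)^4) · s^2)^4) / ((t^3)^4)) / ((t^3)^4)    [power of a quotient]
= (((((s^2 · s^3)^4)^4) · ((s^2)^4)) / ((t^3)^4)) / ((t^3)^4)    [power of a product]
= ((((s^2 · s^3)^16) · ((s^2)^4)) / ((t^3)^4)) / ((t^3)^4)    [power of a power]
= (((((s^2)^16) · ((s^3)^16)) · ((s^2)^4)) / ((t^3)^4)) / ((t^3)^4)    [power of a product]
= (((s^32 · ((s^3)^16)) · ((s^2)^4)) / ((t^3)^4)) / ((t^3)^4)    [power of a power]
= (((s^32 · s^48) · ((s^2)^4)) / ((t^3)^4)) / ((t^3)^4)    [power of a power]
= ((s^80 · ((s^2)^4)) / ((t^3)^4)) / ((t^3)^4)    [product of powers]
= ((s^80 · s^8) / ((t^3)^4)) / ((t^3)^4)    [power of a power]
= (s^88 / ((t^3)^4)) / ((t^3)^4)    [product of powers]
= (s^88 / t^12) / ((t^3)^4)    [power of a power]
= (s^88 / t^12) / t^12    [power of a power]
= s^88t^(-24)    [quotient of powers; product of powers]

s^88t^(-24)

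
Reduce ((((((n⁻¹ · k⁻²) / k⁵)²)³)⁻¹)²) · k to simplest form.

k⁸⁵n¹²

((((((n⁻¹ · k⁻²) / k⁵)²)³)⁻¹)²) · k
= (((((n⁻¹ · k⁻²) / k⁵)²)³)⁻²) · k    [power of a power]
= ((((n⁻¹ · k⁻²) / k⁵)²)⁻⁶) · k    [power of a power]
= (((n⁻¹ · k⁻²) / k⁵)⁻¹²) · k    [power of a power]
= (((n⁻¹ · k⁻²)⁻¹²) / ((k⁵)⁻¹²)) · k    [power of a quotient]
= ((((n⁻¹)⁻¹²) · ((k⁻²)⁻¹²)) / ((k⁵)⁻¹²)) · k    [power of a product]
= ((n¹² · ((k⁻²)⁻¹²)) / ((k⁵)⁻¹²)) · k    [power of a power]
= ((n¹² · k²⁴) / ((k⁵)⁻¹²)) · k    [power of a power]
= ((n¹² · k²⁴) / k⁻⁶⁰) · k    [power of a power]
= k⁸⁵n¹²    [quotient of powers; product of powers]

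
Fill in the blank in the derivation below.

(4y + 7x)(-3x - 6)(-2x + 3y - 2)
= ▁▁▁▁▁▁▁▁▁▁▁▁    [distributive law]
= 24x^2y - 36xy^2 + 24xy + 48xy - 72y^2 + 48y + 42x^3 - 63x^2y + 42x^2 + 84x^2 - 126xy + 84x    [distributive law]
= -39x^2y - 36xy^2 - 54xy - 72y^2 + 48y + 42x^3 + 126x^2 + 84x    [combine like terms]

After distributive law, the bracketed line is:

(-12xy - 24y - 21x^2 - 42x)(-2x + 3y - 2)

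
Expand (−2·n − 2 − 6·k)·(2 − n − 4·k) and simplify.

(−2·n − 2 − 6·k)·(2 − n − 4·k)
= −4·n + 2·n² + 8·k·n − 4 + 2·n + 8·k − 12·k + 6·k·n + 24·k²    [distributive law]
= −2·n + 2·n² + 14·k·n − 4 − 4·k + 24·k²    [combine like terms]

−2·n + 2·n² + 14·k·n − 4 − 4·k + 24·k²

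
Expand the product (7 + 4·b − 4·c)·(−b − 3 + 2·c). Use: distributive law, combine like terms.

−19·b − 21 + 26·c − 4·b^2 + 12·b·c − 8·c^2

(7 + 4·b − 4·c)·(−b − 3 + 2·c)
= −7·b − 21 + 14·c − 4·b^2 − 12·b + 8·b·c + 4·b·c + 12·c − 8·c^2    [distributive law]
= −19·b − 21 + 26·c − 4·b^2 + 12·b·c − 8·c^2    [combine like terms]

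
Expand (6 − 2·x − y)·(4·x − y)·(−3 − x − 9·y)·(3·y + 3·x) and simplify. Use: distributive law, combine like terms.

−162·x·y − 216·x² − 459·x·y² − 612·x²·y + 54·y² + 153·y³ + 246·x³·y + 24·x⁴ + 273·x²·y² + 24·x·y³ − 27·y⁴

(6 − 2·x − y)·(4·x − y)·(−3 − x − 9·y)·(3·y + 3·x)
= (24·x − 6·y − 8·x² + 2·x·y − 4·x·y + y²)·(−3 − x − 9·y)·(3·y + 3·x)    [distributive law]
= (24·x − 6·y − 8·x² − 2·x·y + y²)·(−3 − x − 9·y)·(3·y + 3·x)    [combine like terms]
= (−72·x − 24·x² − 216·x·y + 18·y + 6·x·y + 54·y² + 24·x² + 8·x³ + 72·x²·y + 6·x·y + 2·x²·y + 18·x·y² − 3·y² − x·y² − 9·y³)·(3·y + 3·x)    [distributive law]
= (−72·x − 204·x·y + 18·y + 51·y² + 8·x³ + 74·x²·y + 17·x·y² − 9·y³)·(3·y + 3·x)    [combine like terms]
= −216·x·y − 216·x² − 612·x·y² − 612·x²·y + 54·y² + 54·x·y + 153·y³ + 153·x·y² + 24·x³·y + 24·x⁴ + 222·x²·y² + 222·x³·y + 51·x·y³ + 51·x²·y² − 27·y⁴ − 27·x·y³    [distributive law]
= −162·x·y − 216·x² − 459·x·y² − 612·x²·y + 54·y² + 153·y³ + 246·x³·y + 24·x⁴ + 273·x²·y² + 24·x·y³ − 27·y⁴    [combine like terms]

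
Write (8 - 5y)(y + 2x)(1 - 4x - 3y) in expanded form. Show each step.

(8 - 5y)(y + 2x)(1 - 4x - 3y)
= (8y + 16x - 5y^2 - 10xy)(1 - 4x - 3y)    [distributive law]
= 8y - 32xy - 24y^2 + 16x - 64x^2 - 48xy - 5y^2 + 20xy^2 + 15y^3 - 10xy + 40x^2y + 30xy^2    [distributive law]
= 8y - 90xy - 29y^2 + 16x - 64x^2 + 50xy^2 + 15y^3 + 40x^2y    [combine like terms]

8y - 90xy - 29y^2 + 16x - 64x^2 + 50xy^2 + 15y^3 + 40x^2y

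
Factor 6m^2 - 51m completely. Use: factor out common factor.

3m(2m - 17)

6m^2 - 51m
= 3(2m^2 - 17m)    [factor out 3]
= 3m(2m - 17)    [factor out m]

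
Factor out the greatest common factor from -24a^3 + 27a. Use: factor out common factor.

3a(-8a^2 + 9)

-24a^3 + 27a
= 3(-8a^3 + 9a)    [factor out 3]
= 3a(-8a^2 + 9)    [factor out a]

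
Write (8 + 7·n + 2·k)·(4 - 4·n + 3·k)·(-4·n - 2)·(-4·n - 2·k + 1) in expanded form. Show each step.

(8 + 7·n + 2·k)·(4 - 4·n + 3·k)·(-4·n - 2)·(-4·n - 2·k + 1)
= (32 - 32·n + 24·k + 28·n - 28·n² + 21·k·n + 8·k - 8·k·n + 6·k²)·(-4·n - 2)·(-4·n - 2·k + 1)    [distributive law]
= (32 - 4·n + 32·k - 28·n² + 13·k·n + 6·k²)·(-4·n - 2)·(-4·n - 2·k + 1)    [combine like terms]
= (-128·n - 64 + 16·n² + 8·n - 128·k·n - 64·k + 112·n³ + 56·n² - 52·k·n² - 26·k·n - 24·k²·n - 12·k²)·(-4·n - 2·k + 1)    [distributive law]
= (-120·n - 64 + 72·n² - 154·k·n - 64·k + 112·n³ - 52·k·n² - 24·k²·n - 12·k²)·(-4·n - 2·k + 1)    [combine like terms]
= 480·n² + 240·k·n - 120·n + 256·n + 128·k - 64 - 288·n³ - 144·k·n² + 72·n² + 616·k·n² + 308·k²·n - 154·k·n + 256·k·n + 128·k² - 64·k - 448·n⁴ - 224·k·n³ + 112·n³ + 208·k·n³ + 104·k²·n² - 52·k·n² + 96·k²·n² + 48·k³·n - 24·k²·n + 48·k²·n + 24·k³ - 12·k²    [distributive law]
= 552·n² + 342·k·n + 136·n + 64·k - 64 - 176·n³ + 420·k·n² + 332·k²·n + 116·k² - 448·n⁴ - 16·k·n³ + 200·k²·n² + 48·k³·n + 24·k³    [combine like terms]

552·n² + 342·k·n + 136·n + 64·k - 64 - 176·n³ + 420·k·n² + 332·k²·n + 116·k² - 448·n⁴ - 16·k·n³ + 200·k²·n² + 48·k³·n + 24·k³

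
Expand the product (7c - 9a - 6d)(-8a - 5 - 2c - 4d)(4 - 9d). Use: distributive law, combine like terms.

-152ac + 342acd - 140c + 251cd - 56c^2 + 126c^2d + 144cd^2 + 288a^2 - 648a^2d + 180a - 69ad - 756ad^2 + 120d - 174d^2 - 216d^3

(7c - 9a - 6d)(-8a - 5 - 2c - 4d)(4 - 9d)
= (-56ac - 35c - 14c^2 - 28cd + 72a^2 + 45a + 18ac + 36ad + 48ad + 30d + 12cd + 24d^2)(4 - 9d)    [distributive law]
= (-38ac - 35c - 14c^2 - 16cd + 72a^2 + 45a + 84ad + 30d + 24d^2)(4 - 9d)    [combine like terms]
= -152ac + 342acd - 140c + 315cd - 56c^2 + 126c^2d - 64cd + 144cd^2 + 288a^2 - 648a^2d + 180a - 405ad + 336ad - 756ad^2 + 120d - 270d^2 + 96d^2 - 216d^3    [distributive law]
= -152ac + 342acd - 140c + 251cd - 56c^2 + 126c^2d + 144cd^2 + 288a^2 - 648a^2d + 180a - 69ad - 756ad^2 + 120d - 174d^2 - 216d^3    [combine like terms]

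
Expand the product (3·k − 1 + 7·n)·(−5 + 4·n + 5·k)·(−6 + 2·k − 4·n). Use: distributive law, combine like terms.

(3·k − 1 + 7·n)·(−5 + 4·n + 5·k)·(−6 + 2·k − 4·n)
= (−15·k + 12·k·n + 15·k² + 5 − 4·n − 5·k − 35·n + 28·n² + 35·k·n)·(−6 + 2·k − 4·n)    [distributive law]
= (−20·k + 47·k·n + 15·k² + 5 − 39·n + 28·n²)·(−6 + 2·k − 4·n)    [combine like terms]
= 120·k − 40·k² + 80·k·n − 282·k·n + 94·k²·n − 188·k·n² − 90·k² + 30·k³ − 60·k²·n − 30 + 10·k − 20·n + 234·n − 78·k·n + 156·n² − 168·n² + 56·k·n² − 112·n³    [distributive law]
= 130·k − 130·k² − 280·k·n + 34·k²·n − 132·k·n² + 30·k³ − 30 + 214·n − 12·n² − 112·n³    [combine like terms]

130·k − 130·k² − 280·k·n + 34·k²·n − 132·k·n² + 30·k³ − 30 + 214·n − 12·n² − 112·n³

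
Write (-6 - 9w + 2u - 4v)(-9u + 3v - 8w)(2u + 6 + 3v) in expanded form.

(-6 - 9w + 2u - 4v)(-9u + 3v - 8w)(2u + 6 + 3v)
= (54u - 18v + 48w + 81uw - 27vw + 72w² - 18u² + 6uv - 16uw + 36uv - 12v² + 32vw)(2u + 6 + 3v)    [distributive law]
= (54u - 18v + 48w + 65uw + 5vw + 72w² - 18u² + 42uv - 12v²)(2u + 6 + 3v)    [combine like terms]
= 108u² + 324u + 162uv - 36uv - 108v - 54v² + 96uw + 288w + 144vw + 130u²w + 390uw + 195uvw + 10uvw + 30vw + 15v²w + 144uw² + 432w² + 216vw² - 36u³ - 108u² - 54u²v + 84u²v + 252uv + 126uv² - 24uv² - 72v² - 36v³    [distributive law]
= 324u + 378uv - 108v - 126v² + 486uw + 288w + 174vw + 130u²w + 205uvw + 15v²w + 144uw² + 432w² + 216vw² - 36u³ + 30u²v + 102uv² - 36v³    [combine like terms]

324u + 378uv - 108v - 126v² + 486uw + 288w + 174vw + 130u²w + 205uvw + 15v²w + 144uw² + 432w² + 216vw² - 36u³ + 30u²v + 102uv² - 36v³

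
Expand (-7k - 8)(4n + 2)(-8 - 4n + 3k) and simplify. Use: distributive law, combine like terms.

(-7k - 8)(4n + 2)(-8 - 4n + 3k)
= (-28kn - 14k - 32n - 16)(-8 - 4n + 3k)    [distributive law]
= 224kn + 112kn² - 84k²n + 112k + 56kn - 42k² + 256n + 128n² - 96kn + 128 + 64n - 48k    [distributive law]
= 184kn + 112kn² - 84k²n + 64k - 42k² + 320n + 128n² + 128    [combine like terms]

184kn + 112kn² - 84k²n + 64k - 42k² + 320n + 128n² + 128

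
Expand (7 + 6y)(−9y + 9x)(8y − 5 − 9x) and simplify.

−234y^2 + 315y + 801xy − 315x − 567x^2 − 432y^3 + 918xy^2 − 486x^2y

(7 + 6y)(−9y + 9x)(8y − 5 − 9x)
= (−63y + 63x − 54y^2 + 54xy)(8y − 5 − 9x)    [distributive law]
= −504y^2 + 315y + 567xy + 504xy − 315x − 567x^2 − 432y^3 + 270y^2 + 486xy^2 + 432xy^2 − 270xy − 486x^2y    [distributive law]
= −234y^2 + 315y + 801xy − 315x − 567x^2 − 432y^3 + 918xy^2 − 486x^2y    [combine like terms]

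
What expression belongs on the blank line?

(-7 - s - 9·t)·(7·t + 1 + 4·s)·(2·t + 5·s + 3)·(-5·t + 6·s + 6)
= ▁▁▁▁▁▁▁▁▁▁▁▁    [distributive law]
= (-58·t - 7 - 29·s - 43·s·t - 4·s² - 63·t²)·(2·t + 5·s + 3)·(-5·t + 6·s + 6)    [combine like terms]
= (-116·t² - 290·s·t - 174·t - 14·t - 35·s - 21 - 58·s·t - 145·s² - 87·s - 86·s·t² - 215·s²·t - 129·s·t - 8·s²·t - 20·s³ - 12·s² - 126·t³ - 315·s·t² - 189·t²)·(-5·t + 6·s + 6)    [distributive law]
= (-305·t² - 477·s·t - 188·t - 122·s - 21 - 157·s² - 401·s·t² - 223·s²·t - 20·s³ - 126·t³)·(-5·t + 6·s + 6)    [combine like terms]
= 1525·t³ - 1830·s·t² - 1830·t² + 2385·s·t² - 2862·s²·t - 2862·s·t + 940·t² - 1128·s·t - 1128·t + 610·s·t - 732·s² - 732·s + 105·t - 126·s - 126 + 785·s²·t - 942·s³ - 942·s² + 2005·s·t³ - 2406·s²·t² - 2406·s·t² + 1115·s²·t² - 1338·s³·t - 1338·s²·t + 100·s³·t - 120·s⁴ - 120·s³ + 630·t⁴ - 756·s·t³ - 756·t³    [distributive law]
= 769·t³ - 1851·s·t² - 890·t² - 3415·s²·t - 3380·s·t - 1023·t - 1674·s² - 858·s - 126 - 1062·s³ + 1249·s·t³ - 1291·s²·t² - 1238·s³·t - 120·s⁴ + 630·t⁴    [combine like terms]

Applying distributive law to the line above:

(-49·t - 7 - 28·s - 7·s·t - s - 4·s² - 63·t² - 9·t - 36·s·t)·(2·t + 5·s + 3)·(-5·t + 6·s + 6)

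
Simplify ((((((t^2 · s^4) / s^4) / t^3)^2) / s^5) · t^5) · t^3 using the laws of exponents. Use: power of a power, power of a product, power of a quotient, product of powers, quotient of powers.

s^(-5)·t^6

((((((t^2 · s^4) / s^4) / t^3)^2) / s^5) · t^5) · t^3
= ((((((t^2 · s^4) / s^4)^2) / ((t^3)^2)) / s^5) · t^5) · t^3    [power of a quotient]
= ((((((t^2 · s^4)^2) / ((s^4)^2)) / ((t^3)^2)) / s^5) · t^5) · t^3    [power of a quotient]
= (((((((t^2)^2) · ((s^4)^2)) / ((s^4)^2)) / ((t^3)^2)) / s^5) · t^5) · t^3    [power of a product]
= (((((t^4 · ((s^4)^2)) / ((s^4)^2)) / ((t^3)^2)) / s^5) · t^5) · t^3    [power of a power]
= (((((t^4 · s^8) / ((s^4)^2)) / ((t^3)^2)) / s^5) · t^5) · t^3    [power of a power]
= (((((t^4 · s^8) / s^8) / ((t^3)^2)) / s^5) · t^5) · t^3    [power of a power]
= (((((t^4 · s^8) / s^8) / t^6) / s^5) · t^5) · t^3    [power of a power]
= s^(-5)·t^6    [quotient of powers; product of powers]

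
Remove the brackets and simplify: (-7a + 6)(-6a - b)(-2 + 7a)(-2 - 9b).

(-7a + 6)(-6a - b)(-2 + 7a)(-2 - 9b)
= (42a² + 7ab - 36a - 6b)(-2 + 7a)(-2 - 9b)    [distributive law]
= (-84a² + 294a³ - 14ab + 49a²b + 72a - 252a² + 12b - 42ab)(-2 - 9b)    [distributive law]
= (-336a² + 294a³ - 56ab + 49a²b + 72a + 12b)(-2 - 9b)    [combine like terms]
= 672a² + 3024a²b - 588a³ - 2646a³b + 112ab + 504ab² - 98a²b - 441a²b² - 144a - 648ab - 24b - 108b²    [distributive law]
= 672a² + 2926a²b - 588a³ - 2646a³b - 536ab + 504ab² - 441a²b² - 144a - 24b - 108b²    [combine like terms]

672a² + 2926a²b - 588a³ - 2646a³b - 536ab + 504ab² - 441a²b² - 144a - 24b - 108b²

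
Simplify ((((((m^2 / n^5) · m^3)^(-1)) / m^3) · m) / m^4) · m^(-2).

((((((m^2 / n^5) · m^3)^(-1)) / m^3) · m) / m^4) · m^(-2)
= ((((((m^2 / n^5)^(-1)) · ((m^3)^(-1))) / m^3) · m) / m^4) · m^(-2)    [power of a product]
= (((((((m^2)^(-1)) / ((n^5)^(-1))) · ((m^3)^(-1))) / m^3) · m) / m^4) · m^(-2)    [power of a quotient]
= (((((m^(-2) / ((n^5)^(-1))) · ((m^3)^(-1))) / m^3) · m) / m^4) · m^(-2)    [power of a power]
= (((((m^(-2) / n^(-5)) · ((m^3)^(-1))) / m^3) · m) / m^4) · m^(-2)    [power of a power]
= (((((m^(-2) / n^(-5)) · m^(-3)) / m^3) · m) / m^4) · m^(-2)    [power of a power]
= m^(-13)·n^5    [quotient of powers; product of powers]

m^(-13)·n^5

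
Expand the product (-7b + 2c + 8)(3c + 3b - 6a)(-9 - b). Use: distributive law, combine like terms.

111bc + 15b^2c + 165b^2 + 21b^3 - 330ab - 42ab^2 - 54c^2 - 6bc^2 + 108ac + 12abc - 216c - 216b + 432a

(-7b + 2c + 8)(3c + 3b - 6a)(-9 - b)
= (-21bc - 21b^2 + 42ab + 6c^2 + 6bc - 12ac + 24c + 24b - 48a)(-9 - b)    [distributive law]
= (-15bc - 21b^2 + 42ab + 6c^2 - 12ac + 24c + 24b - 48a)(-9 - b)    [combine like terms]
= 135bc + 15b^2c + 189b^2 + 21b^3 - 378ab - 42ab^2 - 54c^2 - 6bc^2 + 108ac + 12abc - 216c - 24bc - 216b - 24b^2 + 432a + 48ab    [distributive law]
= 111bc + 15b^2c + 165b^2 + 21b^3 - 330ab - 42ab^2 - 54c^2 - 6bc^2 + 108ac + 12abc - 216c - 216b + 432a    [combine like terms]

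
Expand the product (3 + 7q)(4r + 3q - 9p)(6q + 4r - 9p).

(3 + 7q)(4r + 3q - 9p)(6q + 4r - 9p)
= (12r + 9q - 27p + 28qr + 21q^2 - 63pq)(6q + 4r - 9p)    [distributive law]
= 72qr + 48r^2 - 108pr + 54q^2 + 36qr - 81pq - 162pq - 108pr + 243p^2 + 168q^2r + 112qr^2 - 252pqr + 126q^3 + 84q^2r - 189pq^2 - 378pq^2 - 252pqr + 567p^2q    [distributive law]
= 108qr + 48r^2 - 216pr + 54q^2 - 243pq + 243p^2 + 252q^2r + 112qr^2 - 504pqr + 126q^3 - 567pq^2 + 567p^2q    [combine like terms]

108qr + 48r^2 - 216pr + 54q^2 - 243pq + 243p^2 + 252q^2r + 112qr^2 - 504pqr + 126q^3 - 567pq^2 + 567p^2q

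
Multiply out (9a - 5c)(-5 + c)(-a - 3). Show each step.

(9a - 5c)(-5 + c)(-a - 3)
= (-45a + 9ac + 25c - 5c^2)(-a - 3)    [distributive law]
= 45a^2 + 135a - 9a^2c - 27ac - 25ac - 75c + 5ac^2 + 15c^2    [distributive law]
= 45a^2 + 135a - 9a^2c - 52ac - 75c + 5ac^2 + 15c^2    [combine like terms]

45a^2 + 135a - 9a^2c - 52ac - 75c + 5ac^2 + 15c^2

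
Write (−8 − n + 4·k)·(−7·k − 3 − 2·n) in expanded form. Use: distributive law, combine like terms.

44·k + 24 + 19·n − k·n + 2·n² − 28·k²

(−8 − n + 4·k)·(−7·k − 3 − 2·n)
= 56·k + 24 + 16·n + 7·k·n + 3·n + 2·n² − 28·k² − 12·k − 8·k·n    [distributive law]
= 44·k + 24 + 19·n − k·n + 2·n² − 28·k²    [combine like terms]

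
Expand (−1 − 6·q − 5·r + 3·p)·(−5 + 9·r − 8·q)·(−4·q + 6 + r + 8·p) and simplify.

(−1 − 6·q − 5·r + 3·p)·(−5 + 9·r − 8·q)·(−4·q + 6 + r + 8·p)
= (5 − 9·r + 8·q + 30·q − 54·q·r + 48·q^2 + 25·r − 45·r^2 + 40·q·r − 15·p + 27·p·r − 24·p·q)·(−4·q + 6 + r + 8·p)    [distributive law]
= (5 + 16·r + 38·q − 14·q·r + 48·q^2 − 45·r^2 − 15·p + 27·p·r − 24·p·q)·(−4·q + 6 + r + 8·p)    [combine like terms]
= −20·q + 30 + 5·r + 40·p − 64·q·r + 96·r + 16·r^2 + 128·p·r − 152·q^2 + 228·q + 38·q·r + 304·p·q + 56·q^2·r − 84·q·r − 14·q·r^2 − 112·p·q·r − 192·q^3 + 288·q^2 + 48·q^2·r + 384·p·q^2 + 180·q·r^2 − 270·r^2 − 45·r^3 − 360·p·r^2 + 60·p·q − 90·p − 15·p·r − 120·p^2 − 108·p·q·r + 162·p·r + 27·p·r^2 + 216·p^2·r + 96·p·q^2 − 144·p·q − 24·p·q·r − 192·p^2·q    [distributive law]
= 208·q + 30 + 101·r − 50·p − 110·q·r − 254·r^2 + 275·p·r + 136·q^2 + 220·p·q + 104·q^2·r + 166·q·r^2 − 244·p·q·r − 192·q^3 + 480·p·q^2 − 45·r^3 − 333·p·r^2 − 120·p^2 + 216·p^2·r − 192·p^2·q    [combine like terms]

208·q + 30 + 101·r − 50·p − 110·q·r − 254·r^2 + 275·p·r + 136·q^2 + 220·p·q + 104·q^2·r + 166·q·r^2 − 244·p·q·r − 192·q^3 + 480·p·q^2 − 45·r^3 − 333·p·r^2 − 120·p^2 + 216·p^2·r − 192·p^2·q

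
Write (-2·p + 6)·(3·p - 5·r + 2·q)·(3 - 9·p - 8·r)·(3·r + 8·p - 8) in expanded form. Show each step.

(-2·p + 6)·(3·p - 5·r + 2·q)·(3 - 9·p - 8·r)·(3·r + 8·p - 8)
= (-6·p² + 10·p·r - 4·p·q + 18·p - 30·r + 12·q)·(3 - 9·p - 8·r)·(3·r + 8·p - 8)    [distributive law]
= (-18·p² + 54·p³ + 48·p²·r + 30·p·r - 90·p²·r - 80·p·r² - 12·p·q + 36·p²·q + 32·p·q·r + 54·p - 162·p² - 144·p·r - 90·r + 270·p·r + 240·r² + 36·q - 108·p·q - 96·q·r)·(3·r + 8·p - 8)    [distributive law]
= (-180·p² + 54·p³ - 42·p²·r + 156·p·r - 80·p·r² - 120·p·q + 36·p²·q + 32·p·q·r + 54·p - 90·r + 240·r² + 36·q - 96·q·r)·(3·r + 8·p - 8)    [combine like terms]
= -540·p²·r - 1440·p³ + 1440·p² + 162·p³·r + 432·p⁴ - 432·p³ - 126·p²·r² - 336·p³·r + 336·p²·r + 468·p·r² + 1248·p²·r - 1248·p·r - 240·p·r³ - 640·p²·r² + 640·p·r² - 360·p·q·r - 960·p²·q + 960·p·q + 108·p²·q·r + 288·p³·q - 288·p²·q + 96·p·q·r² + 256·p²·q·r - 256·p·q·r + 162·p·r + 432·p² - 432·p - 270·r² - 720·p·r + 720·r + 720·r³ + 1920·p·r² - 1920·r² + 108·q·r + 288·p·q - 288·q - 288·q·r² - 768·p·q·r + 768·q·r    [distributive law]
= 1044·p²·r - 1872·p³ + 1872·p² - 174·p³·r + 432·p⁴ - 766·p²·r² + 3028·p·r² - 1806·p·r - 240·p·r³ - 1384·p·q·r - 1248·p²·q + 1248·p·q + 364·p²·q·r + 288·p³·q + 96·p·q·r² - 432·p - 2190·r² + 720·r + 720·r³ + 876·q·r - 288·q - 288·q·r²    [combine like terms]

1044·p²·r - 1872·p³ + 1872·p² - 174·p³·r + 432·p⁴ - 766·p²·r² + 3028·p·r² - 1806·p·r - 240·p·r³ - 1384·p·q·r - 1248·p²·q + 1248·p·q + 364·p²·q·r + 288·p³·q + 96·p·q·r² - 432·p - 2190·r² + 720·r + 720·r³ + 876·q·r - 288·q - 288·q·r²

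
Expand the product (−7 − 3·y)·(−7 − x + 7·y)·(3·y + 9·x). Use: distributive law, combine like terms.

147·y + 441·x − 231·x·y + 63·x^2 − 84·y^2 − 180·x·y^2 + 27·x^2·y − 63·y^3

(−7 − 3·y)·(−7 − x + 7·y)·(3·y + 9·x)
= (49 + 7·x − 49·y + 21·y + 3·x·y − 21·y^2)·(3·y + 9·x)    [distributive law]
= (49 + 7·x − 28·y + 3·x·y − 21·y^2)·(3·y + 9·x)    [combine like terms]
= 147·y + 441·x + 21·x·y + 63·x^2 − 84·y^2 − 252·x·y + 9·x·y^2 + 27·x^2·y − 63·y^3 − 189·x·y^2    [distributive law]
= 147·y + 441·x − 231·x·y + 63·x^2 − 84·y^2 − 180·x·y^2 + 27·x^2·y − 63·y^3    [combine like terms]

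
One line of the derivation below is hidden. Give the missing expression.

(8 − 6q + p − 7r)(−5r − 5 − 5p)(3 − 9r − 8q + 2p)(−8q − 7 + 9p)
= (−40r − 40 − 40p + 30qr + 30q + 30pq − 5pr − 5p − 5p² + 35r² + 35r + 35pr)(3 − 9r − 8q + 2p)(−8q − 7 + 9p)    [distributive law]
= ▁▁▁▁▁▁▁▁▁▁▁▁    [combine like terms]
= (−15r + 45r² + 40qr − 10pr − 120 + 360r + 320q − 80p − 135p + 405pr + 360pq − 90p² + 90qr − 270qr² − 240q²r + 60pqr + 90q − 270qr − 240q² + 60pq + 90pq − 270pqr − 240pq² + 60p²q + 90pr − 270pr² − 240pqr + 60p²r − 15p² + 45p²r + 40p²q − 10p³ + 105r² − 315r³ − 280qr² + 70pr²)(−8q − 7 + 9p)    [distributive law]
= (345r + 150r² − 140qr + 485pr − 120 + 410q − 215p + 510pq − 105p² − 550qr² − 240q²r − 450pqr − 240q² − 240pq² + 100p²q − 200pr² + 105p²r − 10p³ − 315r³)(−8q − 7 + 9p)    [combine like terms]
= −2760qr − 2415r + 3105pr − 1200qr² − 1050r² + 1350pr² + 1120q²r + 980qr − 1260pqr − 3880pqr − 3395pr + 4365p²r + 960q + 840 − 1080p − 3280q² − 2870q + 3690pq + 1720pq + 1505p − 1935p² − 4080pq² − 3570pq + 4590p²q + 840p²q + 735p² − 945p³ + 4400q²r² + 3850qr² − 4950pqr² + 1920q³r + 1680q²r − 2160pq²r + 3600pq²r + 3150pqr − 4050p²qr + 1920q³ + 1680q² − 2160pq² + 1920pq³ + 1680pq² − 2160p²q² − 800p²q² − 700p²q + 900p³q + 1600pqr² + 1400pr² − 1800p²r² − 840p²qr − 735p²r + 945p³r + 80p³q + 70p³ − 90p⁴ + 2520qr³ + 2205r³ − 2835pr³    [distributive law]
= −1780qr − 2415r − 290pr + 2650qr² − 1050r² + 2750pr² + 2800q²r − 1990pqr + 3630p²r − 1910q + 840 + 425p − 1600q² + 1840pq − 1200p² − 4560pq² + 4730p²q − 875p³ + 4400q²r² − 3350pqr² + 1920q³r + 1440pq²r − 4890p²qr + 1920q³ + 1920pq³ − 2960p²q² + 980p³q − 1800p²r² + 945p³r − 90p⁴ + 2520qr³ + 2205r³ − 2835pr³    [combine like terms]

After combine like terms, the bracketed line is:

(−5r − 40 − 45p + 30qr + 30q + 30pq + 30pr − 5p² + 35r²)(3 − 9r − 8q + 2p)(−8q − 7 + 9p)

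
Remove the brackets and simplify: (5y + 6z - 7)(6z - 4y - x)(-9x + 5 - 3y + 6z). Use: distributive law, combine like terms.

(5y + 6z - 7)(6z - 4y - x)(-9x + 5 - 3y + 6z)
= (30yz - 20y^2 - 5xy + 36z^2 - 24yz - 6xz - 42z + 28y + 7x)(-9x + 5 - 3y + 6z)    [distributive law]
= (6yz - 20y^2 - 5xy + 36z^2 - 6xz - 42z + 28y + 7x)(-9x + 5 - 3y + 6z)    [combine like terms]
= -54xyz + 30yz - 18y^2z + 36yz^2 + 180xy^2 - 100y^2 + 60y^3 - 120y^2z + 45x^2y - 25xy + 15xy^2 - 30xyz - 324xz^2 + 180z^2 - 108yz^2 + 216z^3 + 54x^2z - 30xz + 18xyz - 36xz^2 + 378xz - 210z + 126yz - 252z^2 - 252xy + 140y - 84y^2 + 168yz - 63x^2 + 35x - 21xy + 42xz    [distributive law]
= -66xyz + 324yz - 138y^2z - 72yz^2 + 195xy^2 - 184y^2 + 60y^3 + 45x^2y - 298xy - 360xz^2 - 72z^2 + 216z^3 + 54x^2z + 390xz - 210z + 140y - 63x^2 + 35x    [combine like terms]

-66xyz + 324yz - 138y^2z - 72yz^2 + 195xy^2 - 184y^2 + 60y^3 + 45x^2y - 298xy - 360xz^2 - 72z^2 + 216z^3 + 54x^2z + 390xz - 210z + 140y - 63x^2 + 35x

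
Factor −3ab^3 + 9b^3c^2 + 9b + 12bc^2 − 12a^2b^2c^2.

−3ab^3 + 9b^3c^2 + 9b + 12bc^2 − 12a^2b^2c^2
= 3(−ab^3 + 3b^3c^2 + 3b + 4bc^2 − 4a^2b^2c^2)    [factor out 3]
= 3b(−ab^2 + 3b^2c^2 + 3 + 4c^2 − 4a^2bc^2)    [factor out b]

3b(−ab^2 + 3b^2c^2 + 3 + 4c^2 − 4a^2bc^2)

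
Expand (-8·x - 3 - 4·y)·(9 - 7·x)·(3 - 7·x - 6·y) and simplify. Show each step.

36·x + 525·x^2 + 642·x·y - 392·x^3 - 532·x^2·y - 81 + 54·y + 216·y^2 - 168·x·y^2

(-8·x - 3 - 4·y)·(9 - 7·x)·(3 - 7·x - 6·y)
= (-72·x + 56·x^2 - 27 + 21·x - 36·y + 28·x·y)·(3 - 7·x - 6·y)    [distributive law]
= (-51·x + 56·x^2 - 27 - 36·y + 28·x·y)·(3 - 7·x - 6·y)    [combine like terms]
= -153·x + 357·x^2 + 306·x·y + 168·x^2 - 392·x^3 - 336·x^2·y - 81 + 189·x + 162·y - 108·y + 252·x·y + 216·y^2 + 84·x·y - 196·x^2·y - 168·x·y^2    [distributive law]
= 36·x + 525·x^2 + 642·x·y - 392·x^3 - 532·x^2·y - 81 + 54·y + 216·y^2 - 168·x·y^2    [combine like terms]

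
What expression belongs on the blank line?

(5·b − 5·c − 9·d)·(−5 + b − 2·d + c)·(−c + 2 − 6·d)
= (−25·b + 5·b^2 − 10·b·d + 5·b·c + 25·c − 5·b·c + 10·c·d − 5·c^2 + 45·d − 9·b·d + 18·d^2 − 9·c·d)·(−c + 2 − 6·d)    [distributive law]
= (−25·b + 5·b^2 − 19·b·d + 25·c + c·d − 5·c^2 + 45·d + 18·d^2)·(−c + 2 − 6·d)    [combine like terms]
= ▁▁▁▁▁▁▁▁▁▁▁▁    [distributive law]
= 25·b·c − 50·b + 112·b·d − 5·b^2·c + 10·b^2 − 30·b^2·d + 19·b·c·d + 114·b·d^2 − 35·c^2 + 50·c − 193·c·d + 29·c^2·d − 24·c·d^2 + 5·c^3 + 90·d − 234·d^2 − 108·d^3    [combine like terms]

Applying distributive law to the line above:

25·b·c − 50·b + 150·b·d − 5·b^2·c + 10·b^2 − 30·b^2·d + 19·b·c·d − 38·b·d + 114·b·d^2 − 25·c^2 + 50·c − 150·c·d − c^2·d + 2·c·d − 6·c·d^2 + 5·c^3 − 10·c^2 + 30·c^2·d − 45·c·d + 90·d − 270·d^2 − 18·c·d^2 + 36·d^2 − 108·d^3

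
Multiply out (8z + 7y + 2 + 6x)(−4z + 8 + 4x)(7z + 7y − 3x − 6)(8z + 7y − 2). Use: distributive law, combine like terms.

−1792z^4 − 4928yz^3 + 5120z^3 − 4508y^2z^2 + 12544yz^2 + 1216xz^3 + 3752xyz^2 + 1104xz^2 − 2960z^2 + 10192y^2z − 5264yz + 1008xyz − 3424xz − 320z + 3920xy^2z + 1152x^2z^2 + 1680x^2yz − 2784x^2z − 1372y^3z + 2744y^3 − 2352y^2 − 2800xy − 224y + 1372xy^3 + 588x^2y^2 − 2352x^2y + 768x + 192 + 624x^2 − 576x^3z − 504x^3y + 144x^3

(8z + 7y + 2 + 6x)(−4z + 8 + 4x)(7z + 7y − 3x − 6)(8z + 7y − 2)
= (−32z^2 + 64z + 32xz − 28yz + 56y + 28xy − 8z + 16 + 8x − 24xz + 48x + 24x^2)(7z + 7y − 3x − 6)(8z + 7y − 2)    [distributive law]
= (−32z^2 + 56z + 8xz − 28yz + 56y + 28xy + 16 + 56x + 24x^2)(7z + 7y − 3x − 6)(8z + 7y − 2)    [combine like terms]
= (−224z^3 − 224yz^2 + 96xz^2 + 192z^2 + 392z^2 + 392yz − 168xz − 336z + 56xz^2 + 56xyz − 24x^2z − 48xz − 196yz^2 − 196y^2z + 84xyz + 168yz + 392yz + 392y^2 − 168xy − 336y + 196xyz + 196xy^2 − 84x^2y − 168xy + 112z + 112y − 48x − 96 + 392xz + 392xy − 168x^2 − 336x + 168x^2z + 168x^2y − 72x^3 − 144x^2)(8z + 7y − 2)    [distributive law]
= (−224z^3 − 420yz^2 + 152xz^2 + 584z^2 + 952yz + 176xz − 224z + 336xyz + 144x^2z − 196y^2z + 392y^2 + 56xy − 224y + 196xy^2 + 84x^2y − 384x − 96 − 312x^2 − 72x^3)(8z + 7y − 2)    [combine like terms]
= −1792z^4 − 1568yz^3 + 448z^3 − 3360yz^3 − 2940y^2z^2 + 840yz^2 + 1216xz^3 + 1064xyz^2 − 304xz^2 + 4672z^3 + 4088yz^2 − 1168z^2 + 7616yz^2 + 6664y^2z − 1904yz + 1408xz^2 + 1232xyz − 352xz − 1792z^2 − 1568yz + 448z + 2688xyz^2 + 2352xy^2z − 672xyz + 1152x^2z^2 + 1008x^2yz − 288x^2z − 1568y^2z^2 − 1372y^3z + 392y^2z + 3136y^2z + 2744y^3 − 784y^2 + 448xyz + 392xy^2 − 112xy − 1792yz − 1568y^2 + 448y + 1568xy^2z + 1372xy^3 − 392xy^2 + 672x^2yz + 588x^2y^2 − 168x^2y − 3072xz − 2688xy + 768x − 768z − 672y + 192 − 2496x^2z − 2184x^2y + 624x^2 − 576x^3z − 504x^3y + 144x^3    [distributive law]
= −1792z^4 − 4928yz^3 + 5120z^3 − 4508y^2z^2 + 12544yz^2 + 1216xz^3 + 3752xyz^2 + 1104xz^2 − 2960z^2 + 10192y^2z − 5264yz + 1008xyz − 3424xz − 320z + 3920xy^2z + 1152x^2z^2 + 1680x^2yz − 2784x^2z − 1372y^3z + 2744y^3 − 2352y^2 − 2800xy − 224y + 1372xy^3 + 588x^2y^2 − 2352x^2y + 768x + 192 + 624x^2 − 576x^3z − 504x^3y + 144x^3    [combine like terms]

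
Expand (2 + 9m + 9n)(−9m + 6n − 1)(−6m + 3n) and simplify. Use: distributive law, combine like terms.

(2 + 9m + 9n)(−9m + 6n − 1)(−6m + 3n)
= (−18m + 12n − 2 − 81m^2 + 54mn − 9m − 81mn + 54n^2 − 9n)(−6m + 3n)    [distributive law]
= (−27m + 3n − 2 − 81m^2 − 27mn + 54n^2)(−6m + 3n)    [combine like terms]
= 162m^2 − 81mn − 18mn + 9n^2 + 12m − 6n + 486m^3 − 243m^2n + 162m^2n − 81mn^2 − 324mn^2 + 162n^3    [distributive law]
= 162m^2 − 99mn + 9n^2 + 12m − 6n + 486m^3 − 81m^2n − 405mn^2 + 162n^3    [combine like terms]

162m^2 − 99mn + 9n^2 + 12m − 6n + 486m^3 − 81m^2n − 405mn^2 + 162n^3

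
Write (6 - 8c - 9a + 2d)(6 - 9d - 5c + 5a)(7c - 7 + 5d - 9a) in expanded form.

798c - 252 + 474d - 156a - 1118cd - 84d^2 - 379ad - 826c^2 + 499ac + 531a^2 + 634c^2d + 184cd^2 + 104acd + 280c^3 - 325ac^2 - 360a^2c + 617ad^2 - 1044a^2d + 405a^3 - 90d^3

(6 - 8c - 9a + 2d)(6 - 9d - 5c + 5a)(7c - 7 + 5d - 9a)
= (36 - 54d - 30c + 30a - 48c + 72cd + 40c^2 - 40ac - 54a + 81ad + 45ac - 45a^2 + 12d - 18d^2 - 10cd + 10ad)(7c - 7 + 5d - 9a)    [distributive law]
= (36 - 42d - 78c - 24a + 62cd + 40c^2 + 5ac + 91ad - 45a^2 - 18d^2)(7c - 7 + 5d - 9a)    [combine like terms]
= 252c - 252 + 180d - 324a - 294cd + 294d - 210d^2 + 378ad - 546c^2 + 546c - 390cd + 702ac - 168ac + 168a - 120ad + 216a^2 + 434c^2d - 434cd + 310cd^2 - 558acd + 280c^3 - 280c^2 + 200c^2d - 360ac^2 + 35ac^2 - 35ac + 25acd - 45a^2c + 637acd - 637ad + 455ad^2 - 819a^2d - 315a^2c + 315a^2 - 225a^2d + 405a^3 - 126cd^2 + 126d^2 - 90d^3 + 162ad^2    [distributive law]
= 798c - 252 + 474d - 156a - 1118cd - 84d^2 - 379ad - 826c^2 + 499ac + 531a^2 + 634c^2d + 184cd^2 + 104acd + 280c^3 - 325ac^2 - 360a^2c + 617ad^2 - 1044a^2d + 405a^3 - 90d^3    [combine like terms]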